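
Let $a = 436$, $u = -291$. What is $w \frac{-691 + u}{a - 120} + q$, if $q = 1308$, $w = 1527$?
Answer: $- \frac{543093}{158} \approx -3437.3$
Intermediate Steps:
$w \frac{-691 + u}{a - 120} + q = 1527 \frac{-691 - 291}{436 - 120} + 1308 = 1527 \left(- \frac{982}{316}\right) + 1308 = 1527 \left(\left(-982\right) \frac{1}{316}\right) + 1308 = 1527 \left(- \frac{491}{158}\right) + 1308 = - \frac{749757}{158} + 1308 = - \frac{543093}{158}$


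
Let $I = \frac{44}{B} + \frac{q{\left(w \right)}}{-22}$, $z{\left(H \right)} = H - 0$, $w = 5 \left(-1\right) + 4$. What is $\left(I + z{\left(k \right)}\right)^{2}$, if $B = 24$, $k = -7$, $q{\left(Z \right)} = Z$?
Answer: $\frac{28561}{1089} \approx 26.227$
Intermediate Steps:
$w = -1$ ($w = -5 + 4 = -1$)
$z{\left(H \right)} = H$ ($z{\left(H \right)} = H + 0 = H$)
$I = \frac{62}{33}$ ($I = \frac{44}{24} - \frac{1}{-22} = 44 \cdot \frac{1}{24} - - \frac{1}{22} = \frac{11}{6} + \frac{1}{22} = \frac{62}{33} \approx 1.8788$)
$\left(I + z{\left(k \right)}\right)^{2} = \left(\frac{62}{33} - 7\right)^{2} = \left(- \frac{169}{33}\right)^{2} = \frac{28561}{1089}$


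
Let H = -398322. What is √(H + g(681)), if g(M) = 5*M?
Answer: I*√394917 ≈ 628.42*I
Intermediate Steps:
√(H + g(681)) = √(-398322 + 5*681) = √(-398322 + 3405) = √(-394917) = I*√394917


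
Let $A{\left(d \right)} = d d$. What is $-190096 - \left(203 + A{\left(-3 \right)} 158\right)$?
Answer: $-191721$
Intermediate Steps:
$A{\left(d \right)} = d^{2}$
$-190096 - \left(203 + A{\left(-3 \right)} 158\right) = -190096 - \left(203 + \left(-3\right)^{2} \cdot 158\right) = -190096 - \left(203 + 9 \cdot 158\right) = -190096 - \left(203 + 1422\right) = -190096 - 1625 = -191721$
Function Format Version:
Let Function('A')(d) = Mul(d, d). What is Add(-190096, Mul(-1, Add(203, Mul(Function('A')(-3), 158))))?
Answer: -191721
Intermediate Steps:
Function('A')(d) = Pow(d, 2)
Add(-190096, Mul(-1, Add(203, Mul(Function('A')(-3), 158)))) = Add(-190096, Mul(-1, Add(203, Mul(Pow(-3, 2), 158)))) = Add(-190096, Mul(-1, Add(203, Mul(9, 158)))) = Add(-190096, Mul(-1, Add(203, 1422))) = Add(-190096, Mul(-1, 1625)) = Add(-190096, -1625) = -191721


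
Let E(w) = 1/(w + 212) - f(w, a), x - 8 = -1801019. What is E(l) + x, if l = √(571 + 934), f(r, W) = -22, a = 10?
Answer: -78233160959/43439 - √1505/43439 ≈ -1.8010e+6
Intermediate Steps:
x = -1801011 (x = 8 - 1801019 = -1801011)
l = √1505 ≈ 38.794
E(w) = 22 + 1/(212 + w) (E(w) = 1/(w + 212) - 1*(-22) = 1/(212 + w) + 22 = 22 + 1/(212 + w))
E(l) + x = (4665 + 22*√1505)/(212 + √1505) - 1801011 = -1801011 + (4665 + 22*√1505)/(212 + √1505)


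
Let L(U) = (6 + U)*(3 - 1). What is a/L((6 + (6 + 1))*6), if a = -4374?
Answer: -729/28 ≈ -26.036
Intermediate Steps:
L(U) = 12 + 2*U (L(U) = (6 + U)*2 = 12 + 2*U)
a/L((6 + (6 + 1))*6) = -4374/(12 + 2*((6 + (6 + 1))*6)) = -4374/(12 + 2*((6 + 7)*6)) = -4374/(12 + 2*(13*6)) = -4374/(12 + 2*78) = -4374/(12 + 156) = -4374/168 = -4374*1/168 = -729/28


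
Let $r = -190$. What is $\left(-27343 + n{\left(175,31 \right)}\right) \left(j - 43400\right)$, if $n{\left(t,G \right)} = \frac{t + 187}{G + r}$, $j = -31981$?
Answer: $\frac{109249658173}{53} \approx 2.0613 \cdot 10^{9}$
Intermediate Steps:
$n{\left(t,G \right)} = \frac{187 + t}{-190 + G}$ ($n{\left(t,G \right)} = \frac{t + 187}{G - 190} = \frac{187 + t}{-190 + G}$)
$\left(-27343 + n{\left(175,31 \right)}\right) \left(j - 43400\right) = \left(-27343 + \frac{187 + 175}{-190 + 31}\right) \left(-31981 - 43400\right) = \left(-27343 + \frac{1}{-159} \cdot 362\right) \left(-75381\right) = \left(-27343 - \frac{362}{159}\right) \left(-75381\right) = \left(- \frac{4347899}{159}\right) \left(-75381\right) = \frac{109249658173}{53}$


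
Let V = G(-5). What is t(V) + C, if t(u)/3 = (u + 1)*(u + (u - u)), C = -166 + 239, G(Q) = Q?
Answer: 133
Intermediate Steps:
V = -5
C = 73
t(u) = 3*u*(1 + u) (t(u) = 3*((u + 1)*(u + (u - u))) = 3*((1 + u)*(u + 0)) = 3*((1 + u)*u) = 3*(u*(1 + u)) = 3*u*(1 + u))
t(V) + C = 3*(-5)*(1 - 5) + 73 = 3*(-5)*(-4) + 73 = 60 + 73 = 133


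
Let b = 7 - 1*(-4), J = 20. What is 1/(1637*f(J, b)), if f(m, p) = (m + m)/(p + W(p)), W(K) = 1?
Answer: 3/16370 ≈ 0.00018326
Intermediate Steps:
b = 11 (b = 7 + 4 = 11)
f(m, p) = 2*m/(1 + p) (f(m, p) = (m + m)/(p + 1) = (2*m)/(1 + p) = 2*m/(1 + p))
1/(1637*f(J, b)) = 1/(1637*(2*20/(1 + 11))) = 1/(1637*(2*20/12)) = 1/(1637*(2*20*(1/12))) = 1/(1637*(10/3)) = 1/(16370/3) = 3/16370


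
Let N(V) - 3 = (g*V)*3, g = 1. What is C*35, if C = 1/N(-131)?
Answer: -7/78 ≈ -0.089744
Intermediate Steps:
N(V) = 3 + 3*V (N(V) = 3 + (1*V)*3 = 3 + V*3 = 3 + 3*V)
C = -1/390 (C = 1/(3 + 3*(-131)) = 1/(3 - 393) = 1/(-390) = -1/390 ≈ -0.0025641)
C*35 = -1/390*35 = -7/78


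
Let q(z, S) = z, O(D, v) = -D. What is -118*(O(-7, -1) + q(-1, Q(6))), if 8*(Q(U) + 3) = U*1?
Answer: -708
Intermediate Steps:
Q(U) = -3 + U/8 (Q(U) = -3 + (U*1)/8 = -3 + U/8)
-118*(O(-7, -1) + q(-1, Q(6))) = -118*(-1*(-7) - 1) = -118*(7 - 1) = -118*6 = -708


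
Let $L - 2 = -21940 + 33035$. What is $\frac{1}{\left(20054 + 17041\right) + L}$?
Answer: $\frac{1}{48192} \approx 2.075 \cdot 10^{-5}$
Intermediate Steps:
$L = 11097$ ($L = 2 + \left(-21940 + 33035\right) = 2 + 11095 = 11097$)
$\frac{1}{\left(20054 + 17041\right) + L} = \frac{1}{\left(20054 + 17041\right) + 11097} = \frac{1}{37095 + 11097} = \frac{1}{48192}$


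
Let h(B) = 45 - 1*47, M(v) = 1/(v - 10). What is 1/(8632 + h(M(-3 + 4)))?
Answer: 1/8630 ≈ 0.00011587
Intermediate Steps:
M(v) = 1/(-10 + v)
h(B) = -2 (h(B) = 45 - 47 = -2)
1/(8632 + h(M(-3 + 4))) = 1/(8632 - 2) = 1/8630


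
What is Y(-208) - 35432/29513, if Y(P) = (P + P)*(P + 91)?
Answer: 1436421304/29513 ≈ 48671.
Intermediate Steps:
Y(P) = 2*P*(91 + P) (Y(P) = (2*P)*(91 + P) = 2*P*(91 + P))
Y(-208) - 35432/29513 = 2*(-208)*(91 - 208) - 35432/29513 = 2*(-208)*(-117) - 35432/29513 = 48672 - 1*35432/29513 = 48672 - 35432/29513 = 1436421304/29513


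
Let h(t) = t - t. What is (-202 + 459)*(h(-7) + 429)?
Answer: 110253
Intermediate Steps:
h(t) = 0
(-202 + 459)*(h(-7) + 429) = (-202 + 459)*(0 + 429) = 257*429 = 110253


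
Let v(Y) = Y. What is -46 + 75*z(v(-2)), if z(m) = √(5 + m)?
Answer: -46 + 75*√3 ≈ 83.904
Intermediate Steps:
-46 + 75*z(v(-2)) = -46 + 75*√(5 - 2) = -46 + 75*√3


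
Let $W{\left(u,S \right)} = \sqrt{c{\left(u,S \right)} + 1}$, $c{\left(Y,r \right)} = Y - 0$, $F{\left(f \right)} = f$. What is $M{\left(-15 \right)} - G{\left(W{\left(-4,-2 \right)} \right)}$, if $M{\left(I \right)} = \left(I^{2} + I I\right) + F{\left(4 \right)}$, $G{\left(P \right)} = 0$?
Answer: $454$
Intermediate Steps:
$c{\left(Y,r \right)} = Y$ ($c{\left(Y,r \right)} = Y + 0 = Y$)
$W{\left(u,S \right)} = \sqrt{1 + u}$ ($W{\left(u,S \right)} = \sqrt{u + 1} = \sqrt{1 + u}$)
$M{\left(I \right)} = 4 + 2 I^{2}$ ($M{\left(I \right)} = \left(I^{2} + I I\right) + 4 = \left(I^{2} + I^{2}\right) + 4 = 2 I^{2} + 4 = 4 + 2 I^{2}$)
$M{\left(-15 \right)} - G{\left(W{\left(-4,-2 \right)} \right)} = \left(4 + 2 \left(-15\right)^{2}\right) - 0 = \left(4 + 2 \cdot 225\right) + 0 = \left(4 + 450\right) + 0 = 454 + 0 = 454$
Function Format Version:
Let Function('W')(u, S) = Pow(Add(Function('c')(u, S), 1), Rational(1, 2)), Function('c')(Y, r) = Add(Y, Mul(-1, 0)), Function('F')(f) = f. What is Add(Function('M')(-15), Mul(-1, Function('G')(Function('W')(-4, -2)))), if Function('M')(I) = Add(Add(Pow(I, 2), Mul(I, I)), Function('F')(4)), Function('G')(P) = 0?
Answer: 454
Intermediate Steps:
Function('c')(Y, r) = Y (Function('c')(Y, r) = Add(Y, 0) = Y)
Function('W')(u, S) = Pow(Add(1, u), Rational(1, 2)) (Function('W')(u, S) = Pow(Add(u, 1), Rational(1, 2)) = Pow(Add(1, u), Rational(1, 2)))
Function('M')(I) = Add(4, Mul(2, Pow(I, 2))) (Function('M')(I) = Add(Add(Pow(I, 2), Mul(I, I)), 4) = Add(Add(Pow(I, 2), Pow(I, 2)), 4) = Add(Mul(2, Pow(I, 2)), 4) = Add(4, Mul(2, Pow(I, 2))))
Add(Function('M')(-15), Mul(-1, Function('G')(Function('W')(-4, -2)))) = Add(Add(4, Mul(2, Pow(-15, 2))), Mul(-1, 0)) = Add(Add(4, Mul(2, 225)), 0) = Add(Add(4, 450), 0) = Add(454, 0) = 454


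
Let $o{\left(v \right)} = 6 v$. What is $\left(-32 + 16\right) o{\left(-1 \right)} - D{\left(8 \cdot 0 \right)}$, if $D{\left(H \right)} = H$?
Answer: $96$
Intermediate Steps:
$\left(-32 + 16\right) o{\left(-1 \right)} - D{\left(8 \cdot 0 \right)} = \left(-32 + 16\right) 6 \left(-1\right) - 8 \cdot 0 = \left(-16\right) \left(-6\right) - 0 = 96 + 0 = 96$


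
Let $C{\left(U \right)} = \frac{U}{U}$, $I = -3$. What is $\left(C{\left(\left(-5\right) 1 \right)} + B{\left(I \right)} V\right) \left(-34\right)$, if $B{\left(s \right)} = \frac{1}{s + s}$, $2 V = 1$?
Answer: $- \frac{187}{6} \approx -31.167$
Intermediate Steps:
$V = \frac{1}{2}$ ($V = \frac{1}{2} \cdot 1 = \frac{1}{2} \approx 0.5$)
$B{\left(s \right)} = \frac{1}{2 s}$
$C{\left(U \right)} = 1$
$\left(C{\left(\left(-5\right) 1 \right)} + B{\left(I \right)} V\right) \left(-34\right) = \left(1 + \frac{1}{2 \left(-3\right)} \frac{1}{2}\right) \left(-34\right) = \left(1 + \frac{1}{2} \left(- \frac{1}{3}\right) \frac{1}{2}\right) \left(-34\right) = \left(1 - \frac{1}{12}\right) \left(-34\right) = \frac{11}{12} \left(-34\right) = - \frac{187}{6}$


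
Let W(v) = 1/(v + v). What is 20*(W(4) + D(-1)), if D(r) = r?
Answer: -35/2 ≈ -17.500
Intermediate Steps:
W(v) = 1/(2*v)
20*(W(4) + D(-1)) = 20*((½)/4 - 1) = 20*((½)*(¼) - 1) = 20*(⅛ - 1) = 20*(-7/8) = -35/2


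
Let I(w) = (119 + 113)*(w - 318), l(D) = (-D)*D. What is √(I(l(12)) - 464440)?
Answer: 2*I*√142906 ≈ 756.06*I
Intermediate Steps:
l(D) = -D²
I(w) = -73776 + 232*w (I(w) = 232*(-318 + w) = -73776 + 232*w)
√(I(l(12)) - 464440) = √((-73776 + 232*(-1*12²)) - 464440) = √((-73776 + 232*(-1*144)) - 464440) = √((-73776 + 232*(-144)) - 464440) = √((-73776 - 33408) - 464440) = √(-107184 - 464440) = √(-571624) = 2*I*√142906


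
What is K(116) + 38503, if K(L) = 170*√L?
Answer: 38503 + 340*√29 ≈ 40334.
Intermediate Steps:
K(116) + 38503 = 170*√116 + 38503 = 170*(2*√29) + 38503 = 340*√29 + 38503 = 38503 + 340*√29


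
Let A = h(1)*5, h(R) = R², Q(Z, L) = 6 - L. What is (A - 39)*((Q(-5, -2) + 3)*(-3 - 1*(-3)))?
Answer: 0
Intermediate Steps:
A = 5 (A = 1²*5 = 1*5 = 5)
(A - 39)*((Q(-5, -2) + 3)*(-3 - 1*(-3))) = (5 - 39)*(((6 - 1*(-2)) + 3)*(-3 - 1*(-3))) = -34*((6 + 2) + 3)*(-3 + 3) = -34*(8 + 3)*0 = -374*0 = -34*0 = 0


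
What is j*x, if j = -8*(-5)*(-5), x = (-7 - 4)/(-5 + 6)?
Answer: 2200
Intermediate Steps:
x = -11 (x = -11/1 = -11*1 = -11)
j = -200 (j = 40*(-5) = -200)
j*x = -200*(-11) = 2200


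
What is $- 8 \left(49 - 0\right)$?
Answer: $-392$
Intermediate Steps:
$- 8 \left(49 - 0\right) = - 8 \left(49 + 0\right) = \left(-8\right) 49 = -392$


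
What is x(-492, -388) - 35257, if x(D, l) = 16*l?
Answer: -41465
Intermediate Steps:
x(-492, -388) - 35257 = 16*(-388) - 35257 = -6208 - 35257 = -41465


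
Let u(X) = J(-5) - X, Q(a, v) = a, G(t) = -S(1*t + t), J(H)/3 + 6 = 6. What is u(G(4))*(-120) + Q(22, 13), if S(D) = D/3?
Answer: -298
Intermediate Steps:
J(H) = 0 (J(H) = -18 + 3*6 = -18 + 18 = 0)
S(D) = D/3 (S(D) = D*(1/3) = D/3)
G(t) = -2*t/3 (G(t) = -(1*t + t)/3 = -(t + t)/3 = -2*t/3)
u(X) = -X (u(X) = 0 - X = -X)
u(G(4))*(-120) + Q(22, 13) = -(-2)*4/3*(-120) + 22 = -1*(-8/3)*(-120) + 22 = (8/3)*(-120) + 22 = -320 + 22 = -298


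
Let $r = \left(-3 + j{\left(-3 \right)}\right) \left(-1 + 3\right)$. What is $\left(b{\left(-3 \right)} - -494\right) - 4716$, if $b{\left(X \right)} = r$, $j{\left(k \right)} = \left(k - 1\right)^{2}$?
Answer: $-4196$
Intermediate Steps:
$j{\left(k \right)} = \left(-1 + k\right)^{2}$
$r = 26$ ($r = \left(-3 + \left(-1 - 3\right)^{2}\right) \left(-1 + 3\right) = \left(-3 + \left(-4\right)^{2}\right) 2 = \left(-3 + 16\right) 2 = 13 \cdot 2 = 26$)
$b{\left(X \right)} = 26$
$\left(b{\left(-3 \right)} - -494\right) - 4716 = \left(26 - -494\right) - 4716 = \left(26 + 494\right) - 4716 = 520 - 4716 = -4196$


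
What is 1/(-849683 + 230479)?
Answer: -1/619204 ≈ -1.6150e-6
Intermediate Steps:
1/(-849683 + 230479) = 1/(-619204) = -1/619204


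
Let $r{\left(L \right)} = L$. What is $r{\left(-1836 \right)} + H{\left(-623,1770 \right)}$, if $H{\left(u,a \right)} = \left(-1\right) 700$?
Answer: $-2536$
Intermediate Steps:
$H{\left(u,a \right)} = -700$
$r{\left(-1836 \right)} + H{\left(-623,1770 \right)} = -1836 - 700 = -2536$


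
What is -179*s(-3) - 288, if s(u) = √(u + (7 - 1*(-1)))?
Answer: -288 - 179*√5 ≈ -688.26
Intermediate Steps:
s(u) = √(8 + u) (s(u) = √(u + (7 + 1)) = √(u + 8) = √(8 + u))
-179*s(-3) - 288 = -179*√(8 - 3) - 288 = -179*√5 - 288 = -288 - 179*√5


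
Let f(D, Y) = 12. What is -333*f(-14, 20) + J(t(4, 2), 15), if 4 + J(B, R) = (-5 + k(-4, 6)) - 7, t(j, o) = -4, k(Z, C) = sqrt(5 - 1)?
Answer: -4010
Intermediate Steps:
k(Z, C) = 2 (k(Z, C) = sqrt(4) = 2)
J(B, R) = -14 (J(B, R) = -4 + ((-5 + 2) - 7) = -4 + (-3 - 7) = -4 - 10 = -14)
-333*f(-14, 20) + J(t(4, 2), 15) = -333*12 - 14 = -3996 - 14 = -4010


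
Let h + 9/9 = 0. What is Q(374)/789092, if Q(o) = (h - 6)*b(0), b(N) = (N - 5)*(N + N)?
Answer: 0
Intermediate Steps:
b(N) = 2*N*(-5 + N) (b(N) = (-5 + N)*(2*N) = 2*N*(-5 + N))
h = -1 (h = -1 + 0 = -1)
Q(o) = 0 (Q(o) = (-1 - 6)*(2*0*(-5 + 0)) = -14*0*(-5) = -7*0 = 0)
Q(374)/789092 = 0/789092 = 0*(1/789092) = 0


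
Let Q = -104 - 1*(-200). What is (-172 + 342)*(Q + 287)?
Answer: 65110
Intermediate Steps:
Q = 96 (Q = -104 + 200 = 96)
(-172 + 342)*(Q + 287) = (-172 + 342)*(96 + 287) = 170*383 = 65110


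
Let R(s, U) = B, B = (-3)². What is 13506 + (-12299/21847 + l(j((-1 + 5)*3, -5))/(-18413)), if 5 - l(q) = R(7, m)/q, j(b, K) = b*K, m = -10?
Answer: 15522331392477/1149339460 ≈ 13505.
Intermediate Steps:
B = 9
R(s, U) = 9
j(b, K) = K*b
l(q) = 5 - 9/q
13506 + (-12299/21847 + l(j((-1 + 5)*3, -5))/(-18413)) = 13506 + (-12299/21847 + (5 - 9*(-1/(15*(-1 + 5))))/(-18413)) = 13506 + (-12299*1/21847 + (5 - 9/((-20*3)))*(-1/18413)) = 13506 + (-1757/3121 + (5 - 9/((-5*12)))*(-1/18413)) = 13506 + (-1757/3121 + (5 - 9/(-60))*(-1/18413)) = 13506 + (-1757/3121 + (5 - 9*(-1/60))*(-1/18413)) = 13506 + (-1757/3121 + (5 + 3/20)*(-1/18413)) = 13506 + (-1757/3121 + (103/20)*(-1/18413)) = 13506 + (-1757/3121 - 103/368260) = 13506 - 647354283/1149339460 = 15522331392477/1149339460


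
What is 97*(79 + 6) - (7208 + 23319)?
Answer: -22282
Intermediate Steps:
97*(79 + 6) - (7208 + 23319) = 97*85 - 1*30527 = 8245 - 30527 = -22282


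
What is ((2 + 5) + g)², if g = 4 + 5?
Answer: 256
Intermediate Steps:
g = 9
((2 + 5) + g)² = ((2 + 5) + 9)² = (7 + 9)² = 16² = 256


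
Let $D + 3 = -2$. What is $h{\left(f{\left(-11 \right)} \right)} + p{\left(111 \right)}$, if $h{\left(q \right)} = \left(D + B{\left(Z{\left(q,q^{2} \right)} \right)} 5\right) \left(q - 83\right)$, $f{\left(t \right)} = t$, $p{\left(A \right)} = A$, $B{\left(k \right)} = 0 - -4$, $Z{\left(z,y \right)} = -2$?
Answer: $-1299$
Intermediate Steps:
$B{\left(k \right)} = 4$ ($B{\left(k \right)} = 0 + 4 = 4$)
$D = -5$ ($D = -3 - 2 = -5$)
$h{\left(q \right)} = -1245 + 15 q$ ($h{\left(q \right)} = \left(-5 + 4 \cdot 5\right) \left(q - 83\right) = \left(-5 + 20\right) \left(-83 + q\right) = 15 \left(-83 + q\right) = -1245 + 15 q$)
$h{\left(f{\left(-11 \right)} \right)} + p{\left(111 \right)} = \left(-1245 + 15 \left(-11\right)\right) + 111 = \left(-1245 - 165\right) + 111 = -1410 + 111 = -1299$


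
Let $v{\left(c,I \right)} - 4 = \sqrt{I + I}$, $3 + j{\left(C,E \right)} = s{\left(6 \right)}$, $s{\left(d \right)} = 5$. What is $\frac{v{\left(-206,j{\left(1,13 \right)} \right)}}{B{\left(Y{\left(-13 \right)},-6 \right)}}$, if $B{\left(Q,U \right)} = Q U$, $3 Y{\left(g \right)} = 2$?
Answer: $- \frac{3}{2} \approx -1.5$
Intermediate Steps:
$Y{\left(g \right)} = \frac{2}{3}$ ($Y{\left(g \right)} = \frac{1}{3} \cdot 2 = \frac{2}{3}$)
$j{\left(C,E \right)} = 2$ ($j{\left(C,E \right)} = -3 + 5 = 2$)
$v{\left(c,I \right)} = 4 + \sqrt{2} \sqrt{I}$ ($v{\left(c,I \right)} = 4 + \sqrt{I + I} = 4 + \sqrt{2 I} = 4 + \sqrt{2} \sqrt{I}$)
$\frac{v{\left(-206,j{\left(1,13 \right)} \right)}}{B{\left(Y{\left(-13 \right)},-6 \right)}} = \frac{4 + \sqrt{2} \sqrt{2}}{\frac{2}{3} \left(-6\right)} = \frac{4 + 2}{-4} = 6 \left(- \frac{1}{4}\right) = - \frac{3}{2}$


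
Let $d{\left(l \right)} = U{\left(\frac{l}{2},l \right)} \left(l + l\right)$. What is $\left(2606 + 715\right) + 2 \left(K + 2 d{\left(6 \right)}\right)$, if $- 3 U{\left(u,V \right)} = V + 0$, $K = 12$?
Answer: $3249$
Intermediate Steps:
$U{\left(u,V \right)} = - \frac{V}{3}$ ($U{\left(u,V \right)} = - \frac{V + 0}{3} = - \frac{V}{3}$)
$d{\left(l \right)} = - \frac{2 l^{2}}{3}$ ($d{\left(l \right)} = - \frac{l}{3} \left(l + l\right) = - \frac{l}{3} \cdot 2 l = - \frac{2 l^{2}}{3}$)
$\left(2606 + 715\right) + 2 \left(K + 2 d{\left(6 \right)}\right) = \left(2606 + 715\right) + 2 \left(12 + 2 \left(- \frac{2 \cdot 6^{2}}{3}\right)\right) = 3321 + 2 \left(12 + 2 \left(\left(- \frac{2}{3}\right) 36\right)\right) = 3321 + 2 \left(12 + 2 \left(-24\right)\right) = 3321 + 2 \left(12 - 48\right) = 3321 + 2 \left(-36\right) = 3321 - 72 = 3249$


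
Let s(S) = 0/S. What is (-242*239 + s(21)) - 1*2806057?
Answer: -2863895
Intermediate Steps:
s(S) = 0
(-242*239 + s(21)) - 1*2806057 = (-242*239 + 0) - 1*2806057 = (-57838 + 0) - 2806057 = -57838 - 2806057 = -2863895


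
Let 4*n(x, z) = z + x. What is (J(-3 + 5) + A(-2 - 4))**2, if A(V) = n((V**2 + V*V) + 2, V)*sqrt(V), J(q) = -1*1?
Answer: (1 - 17*I*sqrt(6))**2 ≈ -1733.0 - 83.283*I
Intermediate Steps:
n(x, z) = x/4 + z/4 (n(x, z) = (z + x)/4 = (x + z)/4 = x/4 + z/4)
J(q) = -1
A(V) = sqrt(V)*(1/2 + V**2/2 + V/4) (A(V) = (((V**2 + V*V) + 2)/4 + V/4)*sqrt(V) = (((V**2 + V**2) + 2)/4 + V/4)*sqrt(V) = ((2*V**2 + 2)/4 + V/4)*sqrt(V) = ((2 + 2*V**2)/4 + V/4)*sqrt(V) = ((1/2 + V**2/2) + V/4)*sqrt(V) = (1/2 + V**2/2 + V/4)*sqrt(V) = sqrt(V)*(1/2 + V**2/2 + V/4))
(J(-3 + 5) + A(-2 - 4))**2 = (-1 + sqrt(-2 - 4)*(2 + (-2 - 4) + 2*(-2 - 4)**2)/4)**2 = (-1 + sqrt(-6)*(2 - 6 + 2*(-6)**2)/4)**2 = (-1 + (I*sqrt(6))*(2 - 6 + 2*36)/4)**2 = (-1 + (I*sqrt(6))*(2 - 6 + 72)/4)**2 = (-1 + (1/4)*(I*sqrt(6))*68)**2 = (-1 + 17*I*sqrt(6))**2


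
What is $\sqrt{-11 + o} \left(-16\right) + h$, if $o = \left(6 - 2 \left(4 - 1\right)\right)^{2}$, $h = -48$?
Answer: $-48 - 16 i \sqrt{11} \approx -48.0 - 53.066 i$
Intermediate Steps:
$o = 0$ ($o = \left(6 - 6\right)^{2} = 0^{2} = 0$)
$\sqrt{-11 + o} \left(-16\right) + h = \sqrt{-11 + 0} \left(-16\right) - 48 = \sqrt{-11} \left(-16\right) - 48 = i \sqrt{11} \left(-16\right) - 48 = - 16 i \sqrt{11} - 48 = -48 - 16 i \sqrt{11}$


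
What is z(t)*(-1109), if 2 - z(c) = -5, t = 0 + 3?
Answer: -7763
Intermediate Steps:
t = 3
z(c) = 7 (z(c) = 2 - 1*(-5) = 2 + 5 = 7)
z(t)*(-1109) = 7*(-1109) = -7763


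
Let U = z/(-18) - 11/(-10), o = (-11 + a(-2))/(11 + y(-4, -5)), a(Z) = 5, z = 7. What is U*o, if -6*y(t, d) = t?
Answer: -64/175 ≈ -0.36571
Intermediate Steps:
y(t, d) = -t/6
o = -18/35 (o = (-11 + 5)/(11 - ⅙*(-4)) = -6/(11 + ⅔) = -6/35/3 = -6*3/35 = -18/35 ≈ -0.51429)
U = 32/45 (U = 7/(-18) - 11/(-10) = 7*(-1/18) - 11*(-⅒) = -7/18 + 11/10 = 32/45 ≈ 0.71111)
U*o = (32/45)*(-18/35) = -64/175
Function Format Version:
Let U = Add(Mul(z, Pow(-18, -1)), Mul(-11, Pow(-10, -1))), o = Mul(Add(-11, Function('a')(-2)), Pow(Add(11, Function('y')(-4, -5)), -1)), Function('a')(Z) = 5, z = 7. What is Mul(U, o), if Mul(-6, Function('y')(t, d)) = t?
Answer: Rational(-64, 175) ≈ -0.36571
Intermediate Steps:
Function('y')(t, d) = Mul(Rational(-1, 6), t)
o = Rational(-18, 35) (o = Mul(Add(-11, 5), Pow(Add(11, Mul(Rational(-1, 6), -4)), -1)) = Mul(-6, Pow(Add(11, Rational(2, 3)), -1)) = Mul(-6, Pow(Rational(35, 3), -1)) = Mul(-6, Rational(3, 35)) = Rational(-18, 35) ≈ -0.51429)
U = Rational(32, 45) (U = Add(Mul(7, Pow(-18, -1)), Mul(-11, Pow(-10, -1))) = Add(Mul(7, Rational(-1, 18)), Mul(-11, Rational(-1, 10))) = Add(Rational(-7, 18), Rational(11, 10)) = Rational(32, 45) ≈ 0.71111)
Mul(U, o) = Mul(Rational(32, 45), Rational(-18, 35)) = Rational(-64, 175)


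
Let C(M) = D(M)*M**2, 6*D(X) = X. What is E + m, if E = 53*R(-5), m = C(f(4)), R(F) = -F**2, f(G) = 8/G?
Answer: -3971/3 ≈ -1323.7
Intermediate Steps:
D(X) = X/6
C(M) = M**3/6 (C(M) = (M/6)*M**2 = M**3/6)
m = 4/3 (m = (8/4)**3/6 = (8*(1/4))**3/6 = (1/6)*2**3 = (1/6)*8 = 4/3 ≈ 1.3333)
E = -1325 (E = 53*(-1*(-5)**2) = 53*(-1*25) = 53*(-25) = -1325)
E + m = -1325 + 4/3 = -3971/3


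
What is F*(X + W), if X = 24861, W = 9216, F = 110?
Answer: 3748470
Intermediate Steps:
F*(X + W) = 110*(24861 + 9216) = 110*34077 = 3748470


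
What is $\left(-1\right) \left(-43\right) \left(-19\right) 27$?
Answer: $-22059$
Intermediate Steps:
$\left(-1\right) \left(-43\right) \left(-19\right) 27 = 43 \left(-19\right) 27 = \left(-817\right) 27 = -22059$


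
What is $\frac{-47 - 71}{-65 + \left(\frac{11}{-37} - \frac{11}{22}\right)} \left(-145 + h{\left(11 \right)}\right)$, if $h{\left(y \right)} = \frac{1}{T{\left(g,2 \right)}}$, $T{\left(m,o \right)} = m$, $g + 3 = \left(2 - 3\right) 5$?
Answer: $- \frac{281607}{1082} \approx -260.27$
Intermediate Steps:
$g = -8$ ($g = -3 + \left(2 - 3\right) 5 = -3 - 5 = -8$)
$h{\left(y \right)} = - \frac{1}{8}$ ($h{\left(y \right)} = \frac{1}{-8} = - \frac{1}{8}$)
$\frac{-47 - 71}{-65 + \left(\frac{11}{-37} - \frac{11}{22}\right)} \left(-145 + h{\left(11 \right)}\right) = \frac{-47 - 71}{-65 + \left(\frac{11}{-37} - \frac{11}{22}\right)} \left(-145 - \frac{1}{8}\right) = - \frac{118}{-65 + \left(11 \left(- \frac{1}{37}\right) - \frac{1}{2}\right)} \left(- \frac{1161}{8}\right) = - \frac{118}{-65 - \frac{59}{74}} \left(- \frac{1161}{8}\right) = - \frac{118}{- \frac{4869}{74}} \left(- \frac{1161}{8}\right) = \left(-118\right) \left(- \frac{74}{4869}\right) \left(- \frac{1161}{8}\right) = \frac{8732}{4869} \left(- \frac{1161}{8}\right) = - \frac{281607}{1082}$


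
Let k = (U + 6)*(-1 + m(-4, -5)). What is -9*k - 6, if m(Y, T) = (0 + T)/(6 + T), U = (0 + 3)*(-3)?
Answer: -168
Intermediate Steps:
U = -9 (U = 3*(-3) = -9)
m(Y, T) = T/(6 + T)
k = 18 (k = (-9 + 6)*(-1 - 5/(6 - 5)) = -3*(-1 - 5/1) = -3*(-1 - 5*1) = -3*(-1 - 5) = -3*(-6) = 18)
-9*k - 6 = -9*18 - 6 = -162 - 6 = -168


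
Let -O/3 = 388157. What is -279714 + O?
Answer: -1444185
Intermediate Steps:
O = -1164471 (O = -3*388157 = -1164471)
-279714 + O = -279714 - 1164471 = -1444185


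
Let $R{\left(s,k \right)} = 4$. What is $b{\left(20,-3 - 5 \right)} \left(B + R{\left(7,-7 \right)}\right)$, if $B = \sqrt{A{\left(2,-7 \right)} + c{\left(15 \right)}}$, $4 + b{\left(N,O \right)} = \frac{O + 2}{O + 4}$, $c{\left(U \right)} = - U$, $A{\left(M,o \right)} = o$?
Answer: $-10 - \frac{5 i \sqrt{22}}{2} \approx -10.0 - 11.726 i$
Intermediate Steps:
$b{\left(N,O \right)} = -4 + \frac{2 + O}{4 + O}$ ($b{\left(N,O \right)} = -4 + \frac{O + 2}{O + 4} = -4 + \frac{2 + O}{4 + O}$)
$B = i \sqrt{22}$ ($B = \sqrt{-7 - 15} = \sqrt{-22} = i \sqrt{22} \approx 4.6904 i$)
$b{\left(20,-3 - 5 \right)} \left(B + R{\left(7,-7 \right)}\right) = \frac{-14 - 3 \left(-3 - 5\right)}{4 - 8} \left(i \sqrt{22} + 4\right) = \frac{-14 - 3 \left(-3 - 5\right)}{4 - 8} \left(4 + i \sqrt{22}\right) = \frac{-14 - -24}{4 - 8} \left(4 + i \sqrt{22}\right) = \frac{-14 + 24}{-4} \left(4 + i \sqrt{22}\right) = \left(- \frac{1}{4}\right) 10 \left(4 + i \sqrt{22}\right) = - \frac{5 \left(4 + i \sqrt{22}\right)}{2} = -10 - \frac{5 i \sqrt{22}}{2}$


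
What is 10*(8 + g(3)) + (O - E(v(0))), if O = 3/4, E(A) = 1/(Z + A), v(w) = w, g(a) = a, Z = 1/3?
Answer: 431/4 ≈ 107.75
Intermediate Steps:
Z = ⅓ ≈ 0.33333
E(A) = 1/(⅓ + A)
O = ¾ (O = 3*(¼) = ¾ ≈ 0.75000)
10*(8 + g(3)) + (O - E(v(0))) = 10*(8 + 3) + (¾ - 3/(1 + 3*0)) = 10*11 + (¾ - 3/(1 + 0)) = 110 + (¾ - 3/1) = 110 + (¾ - 3) = 110 - 9/4 = 431/4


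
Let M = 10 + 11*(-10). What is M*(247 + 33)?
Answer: -28000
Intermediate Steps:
M = -100 (M = 10 - 110 = -100)
M*(247 + 33) = -100*(247 + 33) = -100*280 = -28000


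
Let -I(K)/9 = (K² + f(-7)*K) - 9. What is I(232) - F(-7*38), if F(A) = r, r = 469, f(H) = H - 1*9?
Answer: -451396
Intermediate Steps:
f(H) = -9 + H (f(H) = H - 9 = -9 + H)
F(A) = 469
I(K) = 81 - 9*K² + 144*K (I(K) = -9*((K² + (-9 - 7)*K) - 9) = -9*((K² - 16*K) - 9) = -9*(-9 + K² - 16*K) = 81 - 9*K² + 144*K)
I(232) - F(-7*38) = (81 - 9*232² + 144*232) - 1*469 = (81 - 9*53824 + 33408) - 469 = (81 - 484416 + 33408) - 469 = -450927 - 469 = -451396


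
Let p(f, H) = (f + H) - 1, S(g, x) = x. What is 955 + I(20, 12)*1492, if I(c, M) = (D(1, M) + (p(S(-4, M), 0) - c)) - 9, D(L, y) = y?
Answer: -7997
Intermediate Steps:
p(f, H) = -1 + H + f (p(f, H) = (H + f) - 1 = -1 + H + f)
I(c, M) = -10 - c + 2*M (I(c, M) = (M + ((-1 + 0 + M) - c)) - 9 = (M + ((-1 + M) - c)) - 9 = (M + (-1 + M - c)) - 9 = (-1 - c + 2*M) - 9 = -10 - c + 2*M)
955 + I(20, 12)*1492 = 955 + (-10 - 1*20 + 2*12)*1492 = 955 + (-10 - 20 + 24)*1492 = 955 - 6*1492 = 955 - 8952 = -7997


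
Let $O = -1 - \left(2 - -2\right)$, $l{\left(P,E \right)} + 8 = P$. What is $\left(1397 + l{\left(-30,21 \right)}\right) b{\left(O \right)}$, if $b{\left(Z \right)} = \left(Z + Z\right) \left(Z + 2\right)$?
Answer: $40770$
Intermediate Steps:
$l{\left(P,E \right)} = -8 + P$
$O = -5$ ($O = -1 - \left(2 + 2\right) = -1 - 4 = -5$)
$b{\left(Z \right)} = 2 Z \left(2 + Z\right)$
$\left(1397 + l{\left(-30,21 \right)}\right) b{\left(O \right)} = \left(1397 - 38\right) 2 \left(-5\right) \left(2 - 5\right) = \left(1397 - 38\right) 2 \left(-5\right) \left(-3\right) = 1359 \cdot 30 = 40770$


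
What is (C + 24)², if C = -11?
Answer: 169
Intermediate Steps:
(C + 24)² = (-11 + 24)² = 13² = 169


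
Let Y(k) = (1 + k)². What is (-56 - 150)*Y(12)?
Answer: -34814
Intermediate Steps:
(-56 - 150)*Y(12) = (-56 - 150)*(1 + 12)² = -206*13² = -206*169 = -34814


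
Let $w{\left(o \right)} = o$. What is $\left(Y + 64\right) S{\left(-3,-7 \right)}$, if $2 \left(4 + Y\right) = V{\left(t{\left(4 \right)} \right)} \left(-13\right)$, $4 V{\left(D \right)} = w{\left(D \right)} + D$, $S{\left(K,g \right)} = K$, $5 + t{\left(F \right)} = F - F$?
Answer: $- \frac{915}{4} \approx -228.75$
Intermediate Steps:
$t{\left(F \right)} = -5$ ($t{\left(F \right)} = -5 + \left(F - F\right) = -5 + 0 = -5$)
$V{\left(D \right)} = \frac{D}{2}$ ($V{\left(D \right)} = \frac{D + D}{4} = \frac{2 D}{4} = \frac{D}{2}$)
$Y = \frac{49}{4}$ ($Y = -4 + \frac{\frac{1}{2} \left(-5\right) \left(-13\right)}{2} = -4 + \frac{\left(- \frac{5}{2}\right) \left(-13\right)}{2} = -4 + \frac{1}{2} \cdot \frac{65}{2} = -4 + \frac{65}{4} = \frac{49}{4} \approx 12.25$)
$\left(Y + 64\right) S{\left(-3,-7 \right)} = \left(\frac{49}{4} + 64\right) \left(-3\right) = \frac{305}{4} \left(-3\right) = - \frac{915}{4}$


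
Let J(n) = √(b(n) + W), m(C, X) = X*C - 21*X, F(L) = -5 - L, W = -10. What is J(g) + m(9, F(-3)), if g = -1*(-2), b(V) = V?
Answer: 24 + 2*I*√2 ≈ 24.0 + 2.8284*I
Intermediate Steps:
m(C, X) = -21*X + C*X (m(C, X) = C*X - 21*X = -21*X + C*X)
g = 2
J(n) = √(-10 + n) (J(n) = √(n - 10) = √(-10 + n))
J(g) + m(9, F(-3)) = √(-10 + 2) + (-5 - 1*(-3))*(-21 + 9) = √(-8) + (-5 + 3)*(-12) = 2*I*√2 - 2*(-12) = 2*I*√2 + 24 = 24 + 2*I*√2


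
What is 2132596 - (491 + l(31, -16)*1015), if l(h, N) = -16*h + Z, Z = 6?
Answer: 2629455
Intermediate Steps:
l(h, N) = 6 - 16*h (l(h, N) = -16*h + 6 = 6 - 16*h)
2132596 - (491 + l(31, -16)*1015) = 2132596 - (491 + (6 - 16*31)*1015) = 2132596 - (491 + (6 - 496)*1015) = 2132596 - (491 - 490*1015) = 2132596 - (491 - 497350) = 2132596 - 1*(-496859) = 2132596 + 496859 = 2629455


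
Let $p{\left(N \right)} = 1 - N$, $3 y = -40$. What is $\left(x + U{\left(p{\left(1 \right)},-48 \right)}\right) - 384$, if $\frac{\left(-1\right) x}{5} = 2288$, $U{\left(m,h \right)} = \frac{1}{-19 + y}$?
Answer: $- \frac{1146931}{97} \approx -11824.0$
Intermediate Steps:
$y = - \frac{40}{3}$ ($y = \frac{1}{3} \left(-40\right) = - \frac{40}{3} \approx -13.333$)
$U{\left(m,h \right)} = - \frac{3}{97}$ ($U{\left(m,h \right)} = \frac{1}{-19 - \frac{40}{3}} = \frac{1}{- \frac{97}{3}} = - \frac{3}{97}$)
$x = -11440$ ($x = \left(-5\right) 2288 = -11440$)
$\left(x + U{\left(p{\left(1 \right)},-48 \right)}\right) - 384 = \left(-11440 - \frac{3}{97}\right) - 384 = - \frac{1109683}{97} - 384 = - \frac{1146931}{97}$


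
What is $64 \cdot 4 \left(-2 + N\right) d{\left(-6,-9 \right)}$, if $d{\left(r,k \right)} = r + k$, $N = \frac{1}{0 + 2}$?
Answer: $5760$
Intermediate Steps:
$N = \frac{1}{2} \approx 0.5$
$d{\left(r,k \right)} = k + r$
$64 \cdot 4 \left(-2 + N\right) d{\left(-6,-9 \right)} = 64 \cdot 4 \left(-2 + \frac{1}{2}\right) \left(-9 - 6\right) = 64 \cdot 4 \left(- \frac{3}{2}\right) \left(-15\right) = 64 \left(-6\right) \left(-15\right) = \left(-384\right) \left(-15\right) = 5760$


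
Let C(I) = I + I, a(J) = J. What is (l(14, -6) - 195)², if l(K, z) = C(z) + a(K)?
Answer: 37249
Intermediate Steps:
C(I) = 2*I
l(K, z) = K + 2*z (l(K, z) = 2*z + K = K + 2*z)
(l(14, -6) - 195)² = ((14 + 2*(-6)) - 195)² = ((14 - 12) - 195)² = (2 - 195)² = (-193)² = 37249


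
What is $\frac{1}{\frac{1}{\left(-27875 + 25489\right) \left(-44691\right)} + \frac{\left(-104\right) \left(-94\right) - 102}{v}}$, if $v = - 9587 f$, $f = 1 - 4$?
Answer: $\frac{340762648054}{114618335565} \approx 2.973$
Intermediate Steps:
$f = -3$
$v = 28761$ ($v = \left(-9587\right) \left(-3\right) = 28761$)
$\frac{1}{\frac{1}{\left(-27875 + 25489\right) \left(-44691\right)} + \frac{\left(-104\right) \left(-94\right) - 102}{v}} = \frac{1}{\frac{1}{\left(-27875 + 25489\right) \left(-44691\right)} + \frac{\left(-104\right) \left(-94\right) - 102}{28761}} = \frac{1}{\frac{1}{-2386} \left(- \frac{1}{44691}\right) + \left(9776 - 102\right) \frac{1}{28761}} = \frac{1}{\left(- \frac{1}{2386}\right) \left(- \frac{1}{44691}\right) + 9674 \cdot \frac{1}{28761}} = \frac{1}{\frac{1}{106632726} + \frac{9674}{28761}} = \frac{1}{\frac{114618335565}{340762648054}} = \frac{340762648054}{114618335565}$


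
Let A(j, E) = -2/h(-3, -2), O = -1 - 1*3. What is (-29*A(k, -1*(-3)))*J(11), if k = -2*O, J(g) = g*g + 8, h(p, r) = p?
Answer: -2494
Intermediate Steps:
O = -4 (O = -1 - 3 = -4)
J(g) = 8 + g² (J(g) = g² + 8 = 8 + g²)
k = 8 (k = -2*(-4) = 8)
A(j, E) = ⅔ (A(j, E) = -2/(-3) = -2*(-⅓) = ⅔)
(-29*A(k, -1*(-3)))*J(11) = (-29*⅔)*(8 + 11²) = -58*(8 + 121)/3 = -58/3*129 = -2494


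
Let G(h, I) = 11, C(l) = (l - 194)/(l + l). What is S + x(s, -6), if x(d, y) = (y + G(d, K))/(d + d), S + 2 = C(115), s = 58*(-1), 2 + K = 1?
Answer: -31837/13340 ≈ -2.3866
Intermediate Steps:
K = -1 (K = -2 + 1 = -1)
s = -58
C(l) = (-194 + l)/(2*l) (C(l) = (-194 + l)/((2*l)) = (-194 + l)*(1/(2*l)) = (-194 + l)/(2*l))
S = -539/230 (S = -2 + (½)*(-194 + 115)/115 = -2 + (½)*(1/115)*(-79) = -2 - 79/230 = -539/230 ≈ -2.3435)
x(d, y) = (11 + y)/(2*d) (x(d, y) = (y + 11)/(d + d) = (11 + y)/((2*d)) = (11 + y)*(1/(2*d)) = (11 + y)/(2*d))
S + x(s, -6) = -539/230 + (½)*(11 - 6)/(-58) = -539/230 + (½)*(-1/58)*5 = -539/230 - 5/116 = -31837/13340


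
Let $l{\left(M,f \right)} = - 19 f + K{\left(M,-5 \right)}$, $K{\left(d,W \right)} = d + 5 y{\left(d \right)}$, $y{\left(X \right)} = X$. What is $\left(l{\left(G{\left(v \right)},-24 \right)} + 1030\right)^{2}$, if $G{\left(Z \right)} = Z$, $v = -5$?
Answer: $2119936$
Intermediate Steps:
$K{\left(d,W \right)} = 6 d$ ($K{\left(d,W \right)} = d + 5 d = 6 d$)
$l{\left(M,f \right)} = - 19 f + 6 M$
$\left(l{\left(G{\left(v \right)},-24 \right)} + 1030\right)^{2} = \left(\left(\left(-19\right) \left(-24\right) + 6 \left(-5\right)\right) + 1030\right)^{2} = \left(\left(456 - 30\right) + 1030\right)^{2} = \left(426 + 1030\right)^{2} = 1456^{2} = 2119936$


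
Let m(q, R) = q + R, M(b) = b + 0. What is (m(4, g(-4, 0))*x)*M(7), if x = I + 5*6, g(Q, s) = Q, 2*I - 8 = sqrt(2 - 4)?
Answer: 0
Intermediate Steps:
I = 4 + I*sqrt(2)/2 (I = 4 + sqrt(2 - 4)/2 = 4 + sqrt(-2)/2 = 4 + (I*sqrt(2))/2 = 4 + I*sqrt(2)/2 ≈ 4.0 + 0.70711*I)
x = 34 + I*sqrt(2)/2 (x = (4 + I*sqrt(2)/2) + 5*6 = (4 + I*sqrt(2)/2) + 30 = 34 + I*sqrt(2)/2 ≈ 34.0 + 0.70711*I)
M(b) = b
m(q, R) = R + q
(m(4, g(-4, 0))*x)*M(7) = ((-4 + 4)*(34 + I*sqrt(2)/2))*7 = (0*(34 + I*sqrt(2)/2))*7 = 0*7 = 0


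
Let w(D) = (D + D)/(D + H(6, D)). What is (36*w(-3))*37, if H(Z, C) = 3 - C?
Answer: -2664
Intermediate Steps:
w(D) = 2*D/3 (w(D) = (D + D)/(D + (3 - D)) = (2*D)/3 = (2*D)*(1/3) = 2*D/3)
(36*w(-3))*37 = (36*((2/3)*(-3)))*37 = (36*(-2))*37 = -72*37 = -2664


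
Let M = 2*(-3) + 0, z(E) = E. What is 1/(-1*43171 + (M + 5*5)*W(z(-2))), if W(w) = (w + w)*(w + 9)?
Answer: -1/43703 ≈ -2.2882e-5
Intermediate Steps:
M = -6 (M = -6 + 0 = -6)
W(w) = 2*w*(9 + w) (W(w) = (2*w)*(9 + w) = 2*w*(9 + w))
1/(-1*43171 + (M + 5*5)*W(z(-2))) = 1/(-1*43171 + (-6 + 5*5)*(2*(-2)*(9 - 2))) = 1/(-43171 + (-6 + 25)*(2*(-2)*7)) = 1/(-43171 + 19*(-28)) = 1/(-43171 - 532) = 1/(-43703) = -1/43703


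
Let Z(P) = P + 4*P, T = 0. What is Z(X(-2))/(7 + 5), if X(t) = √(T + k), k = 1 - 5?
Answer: 5*I/6 ≈ 0.83333*I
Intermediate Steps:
k = -4
X(t) = 2*I (X(t) = √(0 - 4) = √(-4) = 2*I)
Z(P) = 5*P
Z(X(-2))/(7 + 5) = (5*(2*I))/(7 + 5) = (10*I)/12 = (10*I)*(1/12) = 5*I/6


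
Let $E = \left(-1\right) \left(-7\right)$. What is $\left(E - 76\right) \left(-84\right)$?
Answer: $5796$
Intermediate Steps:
$E = 7$
$\left(E - 76\right) \left(-84\right) = \left(7 - 76\right) \left(-84\right) = \left(-69\right) \left(-84\right) = 5796$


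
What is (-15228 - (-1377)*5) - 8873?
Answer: -17216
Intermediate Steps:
(-15228 - (-1377)*5) - 8873 = (-15228 - 51*(-135)) - 8873 = (-15228 + 6885) - 8873 = -8343 - 8873 = -17216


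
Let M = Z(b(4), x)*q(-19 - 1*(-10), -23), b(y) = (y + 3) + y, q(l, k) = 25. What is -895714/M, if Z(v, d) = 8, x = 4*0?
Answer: -447857/100 ≈ -4478.6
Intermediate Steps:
b(y) = 3 + 2*y (b(y) = (3 + y) + y = 3 + 2*y)
x = 0
M = 200 (M = 8*25 = 200)
-895714/M = -895714/200 = -895714*1/200 = -447857/100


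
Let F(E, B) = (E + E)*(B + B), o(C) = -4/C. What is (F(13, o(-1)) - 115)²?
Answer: 8649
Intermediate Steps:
F(E, B) = 4*B*E (F(E, B) = (2*E)*(2*B) = 4*B*E)
(F(13, o(-1)) - 115)² = (4*(-4/(-1))*13 - 115)² = (4*(-4*(-1))*13 - 115)² = (4*4*13 - 115)² = (208 - 115)² = 93² = 8649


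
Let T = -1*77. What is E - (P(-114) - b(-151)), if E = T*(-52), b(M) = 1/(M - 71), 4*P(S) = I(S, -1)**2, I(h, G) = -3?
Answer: 1776775/444 ≈ 4001.7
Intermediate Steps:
P(S) = 9/4 (P(S) = (1/4)*(-3)**2 = (1/4)*9 = 9/4)
b(M) = 1/(-71 + M)
T = -77
E = 4004 (E = -77*(-52) = 4004)
E - (P(-114) - b(-151)) = 4004 - (9/4 - 1/(-71 - 151)) = 4004 - (9/4 - 1/(-222)) = 4004 - (9/4 - 1*(-1/222)) = 4004 - (9/4 + 1/222) = 4004 - 1*1001/444 = 4004 - 1001/444 = 1776775/444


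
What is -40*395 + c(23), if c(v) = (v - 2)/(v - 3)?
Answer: -315979/20 ≈ -15799.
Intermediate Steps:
c(v) = (-2 + v)/(-3 + v)
-40*395 + c(23) = -40*395 + (-2 + 23)/(-3 + 23) = -15800 + 21/20 = -315979/20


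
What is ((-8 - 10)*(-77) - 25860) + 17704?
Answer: -6770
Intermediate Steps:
((-8 - 10)*(-77) - 25860) + 17704 = (-18*(-77) - 25860) + 17704 = (1386 - 25860) + 17704 = -24474 + 17704 = -6770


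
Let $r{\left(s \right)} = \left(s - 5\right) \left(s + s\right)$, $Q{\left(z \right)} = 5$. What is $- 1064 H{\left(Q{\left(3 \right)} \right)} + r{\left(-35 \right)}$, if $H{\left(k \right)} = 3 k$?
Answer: $-13160$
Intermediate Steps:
$r{\left(s \right)} = 2 s \left(-5 + s\right)$ ($r{\left(s \right)} = \left(-5 + s\right) 2 s = 2 s \left(-5 + s\right)$)
$- 1064 H{\left(Q{\left(3 \right)} \right)} + r{\left(-35 \right)} = - 1064 \cdot 3 \cdot 5 + 2 \left(-35\right) \left(-5 - 35\right) = \left(-1064\right) 15 + 2 \left(-35\right) \left(-40\right) = -15960 + 2800 = -13160$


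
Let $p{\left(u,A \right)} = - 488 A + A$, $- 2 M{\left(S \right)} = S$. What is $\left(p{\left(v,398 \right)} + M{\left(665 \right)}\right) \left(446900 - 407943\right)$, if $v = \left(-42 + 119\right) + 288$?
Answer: $- \frac{15127665369}{2} \approx -7.5638 \cdot 10^{9}$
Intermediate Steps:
$M{\left(S \right)} = - \frac{S}{2}$
$v = 365$ ($v = 77 + 288 = 365$)
$p{\left(u,A \right)} = - 487 A$
$\left(p{\left(v,398 \right)} + M{\left(665 \right)}\right) \left(446900 - 407943\right) = \left(\left(-487\right) 398 - \frac{665}{2}\right) \left(446900 - 407943\right) = \left(-193826 - \frac{665}{2}\right) 38957 = \left(- \frac{388317}{2}\right) 38957 = - \frac{15127665369}{2}$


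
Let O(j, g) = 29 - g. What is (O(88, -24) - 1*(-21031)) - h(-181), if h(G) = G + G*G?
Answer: -11496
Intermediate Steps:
h(G) = G + G²
(O(88, -24) - 1*(-21031)) - h(-181) = ((29 - 1*(-24)) - 1*(-21031)) - (-181)*(1 - 181) = ((29 + 24) + 21031) - (-181)*(-180) = (53 + 21031) - 1*32580 = 21084 - 32580 = -11496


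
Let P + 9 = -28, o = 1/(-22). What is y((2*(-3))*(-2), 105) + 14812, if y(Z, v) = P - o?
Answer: 325051/22 ≈ 14775.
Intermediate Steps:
o = -1/22 ≈ -0.045455
P = -37 (P = -9 - 28 = -37)
y(Z, v) = -813/22 (y(Z, v) = -37 - 1*(-1/22) = -37 + 1/22 = -813/22)
y((2*(-3))*(-2), 105) + 14812 = -813/22 + 14812 = 325051/22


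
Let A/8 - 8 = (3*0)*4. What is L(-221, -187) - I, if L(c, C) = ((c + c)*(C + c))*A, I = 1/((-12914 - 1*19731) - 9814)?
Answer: 490040718337/42459 ≈ 1.1542e+7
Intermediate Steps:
A = 64 (A = 64 + 8*((3*0)*4) = 64 + 8*(0*4) = 64 + 8*0 = 64 + 0 = 64)
I = -1/42459 (I = 1/((-12914 - 19731) - 9814) = 1/(-32645 - 9814) = 1/(-42459) = -1/42459 ≈ -2.3552e-5)
L(c, C) = 128*c*(C + c) (L(c, C) = ((c + c)*(C + c))*64 = ((2*c)*(C + c))*64 = (2*c*(C + c))*64 = 128*c*(C + c))
L(-221, -187) - I = 128*(-221)*(-187 - 221) - 1*(-1/42459) = 128*(-221)*(-408) + 1/42459 = 11541504 + 1/42459 = 490040718337/42459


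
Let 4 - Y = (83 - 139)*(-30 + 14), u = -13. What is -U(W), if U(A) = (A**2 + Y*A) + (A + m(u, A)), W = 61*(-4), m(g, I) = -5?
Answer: -276935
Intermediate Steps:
W = -244
Y = -892 (Y = 4 - (83 - 139)*(-30 + 14) = 4 - (-56)*(-16) = 4 - 1*896 = 4 - 896 = -892)
U(A) = -5 + A**2 - 891*A (U(A) = (A**2 - 892*A) + (A - 5) = (A**2 - 892*A) + (-5 + A) = -5 + A**2 - 891*A)
-U(W) = -(-5 + (-244)**2 - 891*(-244)) = -(-5 + 59536 + 217404) = -1*276935 = -276935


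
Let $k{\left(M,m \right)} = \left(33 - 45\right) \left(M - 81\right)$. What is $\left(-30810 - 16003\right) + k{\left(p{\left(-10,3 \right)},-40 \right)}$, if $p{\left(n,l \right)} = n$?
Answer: $-45721$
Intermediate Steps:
$k{\left(M,m \right)} = 972 - 12 M$ ($k{\left(M,m \right)} = - 12 \left(-81 + M\right) = 972 - 12 M$)
$\left(-30810 - 16003\right) + k{\left(p{\left(-10,3 \right)},-40 \right)} = \left(-30810 - 16003\right) + \left(972 - -120\right) = -46813 + \left(972 + 120\right) = -46813 + 1092 = -45721$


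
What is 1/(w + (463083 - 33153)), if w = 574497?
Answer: 1/1004427 ≈ 9.9559e-7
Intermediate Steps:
1/(w + (463083 - 33153)) = 1/(574497 + (463083 - 33153)) = 1/(574497 + 429930) = 1/1004427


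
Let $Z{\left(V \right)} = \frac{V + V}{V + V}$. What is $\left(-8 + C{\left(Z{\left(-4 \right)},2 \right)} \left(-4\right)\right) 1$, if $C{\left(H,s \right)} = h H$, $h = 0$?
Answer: $-8$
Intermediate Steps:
$Z{\left(V \right)} = 1$ ($Z{\left(V \right)} = \frac{2 V}{2 V} = 2 V \frac{1}{2 V} = 1$)
$C{\left(H,s \right)} = 0$ ($C{\left(H,s \right)} = 0 H = 0$)
$\left(-8 + C{\left(Z{\left(-4 \right)},2 \right)} \left(-4\right)\right) 1 = \left(-8 + 0 \left(-4\right)\right) 1 = \left(-8 + 0\right) 1 = \left(-8\right) 1 = -8$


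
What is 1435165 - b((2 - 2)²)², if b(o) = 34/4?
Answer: 5740371/4 ≈ 1.4351e+6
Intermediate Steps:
b(o) = 17/2 (b(o) = 34*(¼) = 17/2)
1435165 - b((2 - 2)²)² = 1435165 - (17/2)² = 1435165 - 1*289/4 = 1435165 - 289/4 = 5740371/4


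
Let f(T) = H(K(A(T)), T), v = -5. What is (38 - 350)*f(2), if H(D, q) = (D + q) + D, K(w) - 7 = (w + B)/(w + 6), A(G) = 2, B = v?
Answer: -4758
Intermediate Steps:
B = -5
K(w) = 7 + (-5 + w)/(6 + w) (K(w) = 7 + (w - 5)/(w + 6) = 7 + (-5 + w)/(6 + w))
H(D, q) = q + 2*D
f(T) = 53/4 + T (f(T) = T + 2*((37 + 8*2)/(6 + 2)) = T + 2*((37 + 16)/8) = T + 2*((1/8)*53) = T + 2*(53/8) = T + 53/4 = 53/4 + T)
(38 - 350)*f(2) = (38 - 350)*(53/4 + 2) = -312*61/4 = -4758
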